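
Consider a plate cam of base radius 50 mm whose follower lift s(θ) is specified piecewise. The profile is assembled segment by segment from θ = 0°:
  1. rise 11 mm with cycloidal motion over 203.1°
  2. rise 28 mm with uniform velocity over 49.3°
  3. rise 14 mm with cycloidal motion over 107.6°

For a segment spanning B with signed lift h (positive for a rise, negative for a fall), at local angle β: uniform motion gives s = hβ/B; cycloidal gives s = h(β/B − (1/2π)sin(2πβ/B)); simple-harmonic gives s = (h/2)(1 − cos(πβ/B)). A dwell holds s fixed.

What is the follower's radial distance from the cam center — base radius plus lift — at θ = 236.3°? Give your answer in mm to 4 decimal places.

seg 1 [0°–203.1°] cycloidal, h=11: full span → s += 11 → s = 11.0000
seg 2 [203.1°–252.4°] uniform, h=28: θ=236.3° here. β=33.2, B=49.3. 28·33.2/49.3 = 18.8560 → s = 29.8560
radial distance = base radius + s = 50 + 29.8560 = 79.8560

79.8560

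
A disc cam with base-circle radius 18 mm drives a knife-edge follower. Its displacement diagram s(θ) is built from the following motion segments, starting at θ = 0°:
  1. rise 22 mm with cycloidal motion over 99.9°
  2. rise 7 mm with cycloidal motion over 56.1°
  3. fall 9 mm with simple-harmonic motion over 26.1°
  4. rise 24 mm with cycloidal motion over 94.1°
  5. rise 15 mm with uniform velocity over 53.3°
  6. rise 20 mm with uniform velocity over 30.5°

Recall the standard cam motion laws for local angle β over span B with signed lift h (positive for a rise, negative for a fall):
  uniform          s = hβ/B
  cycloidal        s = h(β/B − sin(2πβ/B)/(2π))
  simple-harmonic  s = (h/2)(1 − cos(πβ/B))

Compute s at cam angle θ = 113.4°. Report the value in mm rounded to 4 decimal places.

seg 1 [0°–99.9°] cycloidal, h=22: full span → s += 22 → s = 22.0000
seg 2 [99.9°–156°] cycloidal, h=7: θ=113.4° here. β=13.5, B=56.1. 7·(0.2406 − sin(2π·0.2406)/(2π)) = 0.5723 → s = 22.5723

22.5723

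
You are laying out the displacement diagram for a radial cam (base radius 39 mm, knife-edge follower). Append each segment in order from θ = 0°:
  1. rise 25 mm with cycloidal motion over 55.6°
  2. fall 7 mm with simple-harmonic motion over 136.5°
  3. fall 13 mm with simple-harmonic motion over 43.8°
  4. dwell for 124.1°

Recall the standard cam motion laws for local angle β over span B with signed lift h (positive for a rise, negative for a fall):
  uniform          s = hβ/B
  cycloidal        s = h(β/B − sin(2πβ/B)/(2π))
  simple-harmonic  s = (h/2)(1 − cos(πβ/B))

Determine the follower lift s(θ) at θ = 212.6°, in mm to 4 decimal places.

seg 1 [0°–55.6°] cycloidal, h=25: full span → s += 25 → s = 25.0000
seg 2 [55.6°–192.1°] simple-harmonic, h=-7: full span → s += -7 → s = 18.0000
seg 3 [192.1°–235.9°] simple-harmonic, h=-13: θ=212.6° here. β=20.5, B=43.8. -13/2·(1 − cos(π·0.4680)) = -5.8484 → s = 12.1516

12.1516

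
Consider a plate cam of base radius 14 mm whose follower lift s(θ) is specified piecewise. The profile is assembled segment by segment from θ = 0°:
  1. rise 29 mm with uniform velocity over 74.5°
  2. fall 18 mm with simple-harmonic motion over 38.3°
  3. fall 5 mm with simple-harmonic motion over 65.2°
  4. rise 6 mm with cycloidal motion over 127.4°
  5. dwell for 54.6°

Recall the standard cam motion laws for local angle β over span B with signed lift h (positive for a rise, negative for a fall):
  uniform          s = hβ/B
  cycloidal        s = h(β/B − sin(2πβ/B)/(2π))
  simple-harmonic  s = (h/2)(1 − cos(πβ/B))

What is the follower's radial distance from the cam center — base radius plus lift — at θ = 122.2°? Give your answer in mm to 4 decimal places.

seg 1 [0°–74.5°] uniform, h=29: full span → s += 29 → s = 29.0000
seg 2 [74.5°–112.8°] simple-harmonic, h=-18: full span → s += -18 → s = 11.0000
seg 3 [112.8°–178°] simple-harmonic, h=-5: θ=122.2° here. β=9.4, B=65.2. -5/2·(1 − cos(π·0.1442)) = -0.2521 → s = 10.7479
radial distance = base radius + s = 14 + 10.7479 = 24.7479

24.7479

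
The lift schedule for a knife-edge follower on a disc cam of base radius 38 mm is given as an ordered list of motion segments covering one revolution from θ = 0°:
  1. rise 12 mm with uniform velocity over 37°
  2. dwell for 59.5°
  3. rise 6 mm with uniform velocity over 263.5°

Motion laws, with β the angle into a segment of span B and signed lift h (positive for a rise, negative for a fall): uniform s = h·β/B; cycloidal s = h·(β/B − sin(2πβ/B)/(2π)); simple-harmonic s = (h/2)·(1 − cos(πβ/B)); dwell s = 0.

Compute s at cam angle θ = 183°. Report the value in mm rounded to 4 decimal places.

seg 1 [0°–37°] uniform, h=12: full span → s += 12 → s = 12.0000
seg 2 [37°–96.5°] dwell: s stays 12.0000
seg 3 [96.5°–360°] uniform, h=6: θ=183° here. β=86.5, B=263.5. 6·86.5/263.5 = 1.9696 → s = 13.9696

13.9696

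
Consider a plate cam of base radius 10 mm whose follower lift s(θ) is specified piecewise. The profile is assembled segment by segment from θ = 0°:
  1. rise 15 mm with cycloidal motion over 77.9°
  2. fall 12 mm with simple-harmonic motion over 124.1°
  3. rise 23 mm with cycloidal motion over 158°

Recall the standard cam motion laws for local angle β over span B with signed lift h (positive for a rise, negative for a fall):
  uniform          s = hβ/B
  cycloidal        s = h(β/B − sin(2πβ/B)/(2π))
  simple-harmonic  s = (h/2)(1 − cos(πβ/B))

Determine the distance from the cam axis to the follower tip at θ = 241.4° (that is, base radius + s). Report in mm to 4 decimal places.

seg 1 [0°–77.9°] cycloidal, h=15: full span → s += 15 → s = 15.0000
seg 2 [77.9°–202°] simple-harmonic, h=-12: full span → s += -12 → s = 3.0000
seg 3 [202°–360°] cycloidal, h=23: θ=241.4° here. β=39.4, B=158. 23·(0.2494 − sin(2π·0.2494)/(2π)) = 2.0749 → s = 5.0749
radial distance = base radius + s = 10 + 5.0749 = 15.0749

15.0749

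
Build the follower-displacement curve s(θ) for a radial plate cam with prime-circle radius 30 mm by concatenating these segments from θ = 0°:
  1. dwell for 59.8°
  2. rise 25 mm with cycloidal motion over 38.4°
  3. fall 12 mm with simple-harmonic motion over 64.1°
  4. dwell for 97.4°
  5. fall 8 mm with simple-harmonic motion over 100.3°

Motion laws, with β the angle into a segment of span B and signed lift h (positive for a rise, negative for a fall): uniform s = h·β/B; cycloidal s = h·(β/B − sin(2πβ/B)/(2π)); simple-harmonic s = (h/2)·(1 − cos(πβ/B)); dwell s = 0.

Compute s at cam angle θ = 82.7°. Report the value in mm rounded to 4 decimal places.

seg 1 [0°–59.8°] dwell: s stays 0.0000
seg 2 [59.8°–98.2°] cycloidal, h=25: θ=82.7° here. β=22.9, B=38.4. 25·(0.5964 − sin(2π·0.5964)/(2π)) = 17.1732 → s = 17.1732

17.1732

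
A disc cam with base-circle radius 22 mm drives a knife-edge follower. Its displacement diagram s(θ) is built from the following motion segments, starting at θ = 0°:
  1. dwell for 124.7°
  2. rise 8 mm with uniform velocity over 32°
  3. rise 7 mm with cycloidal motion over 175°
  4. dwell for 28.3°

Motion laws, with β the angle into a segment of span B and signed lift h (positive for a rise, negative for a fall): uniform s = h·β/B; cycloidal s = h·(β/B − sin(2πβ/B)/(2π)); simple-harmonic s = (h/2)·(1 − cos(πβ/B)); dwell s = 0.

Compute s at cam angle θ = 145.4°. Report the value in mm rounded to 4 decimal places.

seg 1 [0°–124.7°] dwell: s stays 0.0000
seg 2 [124.7°–156.7°] uniform, h=8: θ=145.4° here. β=20.7, B=32. 8·20.7/32 = 5.1750 → s = 5.1750

5.1750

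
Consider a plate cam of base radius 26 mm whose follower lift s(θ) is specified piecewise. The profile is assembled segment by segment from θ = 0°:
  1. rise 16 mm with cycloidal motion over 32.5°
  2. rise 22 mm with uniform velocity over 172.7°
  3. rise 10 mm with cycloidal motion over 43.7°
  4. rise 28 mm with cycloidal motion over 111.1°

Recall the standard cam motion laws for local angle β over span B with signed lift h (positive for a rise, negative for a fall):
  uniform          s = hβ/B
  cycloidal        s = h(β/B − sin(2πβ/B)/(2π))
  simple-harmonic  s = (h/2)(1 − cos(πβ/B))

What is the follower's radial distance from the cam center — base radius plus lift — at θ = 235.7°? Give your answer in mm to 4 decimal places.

seg 1 [0°–32.5°] cycloidal, h=16: full span → s += 16 → s = 16.0000
seg 2 [32.5°–205.2°] uniform, h=22: full span → s += 22 → s = 38.0000
seg 3 [205.2°–248.9°] cycloidal, h=10: θ=235.7° here. β=30.5, B=43.7. 10·(0.6979 − sin(2π·0.6979)/(2π)) = 8.4866 → s = 46.4866
radial distance = base radius + s = 26 + 46.4866 = 72.4866

72.4866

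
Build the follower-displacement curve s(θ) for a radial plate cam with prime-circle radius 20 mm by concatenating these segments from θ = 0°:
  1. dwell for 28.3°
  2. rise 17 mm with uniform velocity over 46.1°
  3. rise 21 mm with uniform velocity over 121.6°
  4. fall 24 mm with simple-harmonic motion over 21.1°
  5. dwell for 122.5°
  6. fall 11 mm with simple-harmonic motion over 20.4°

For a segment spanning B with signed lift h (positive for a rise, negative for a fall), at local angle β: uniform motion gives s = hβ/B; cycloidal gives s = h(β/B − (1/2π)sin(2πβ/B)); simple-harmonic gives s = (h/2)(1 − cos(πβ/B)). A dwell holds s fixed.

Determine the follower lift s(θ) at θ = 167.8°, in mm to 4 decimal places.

seg 1 [0°–28.3°] dwell: s stays 0.0000
seg 2 [28.3°–74.4°] uniform, h=17: full span → s += 17 → s = 17.0000
seg 3 [74.4°–196°] uniform, h=21: θ=167.8° here. β=93.4, B=121.6. 21·93.4/121.6 = 16.1299 → s = 33.1299

33.1299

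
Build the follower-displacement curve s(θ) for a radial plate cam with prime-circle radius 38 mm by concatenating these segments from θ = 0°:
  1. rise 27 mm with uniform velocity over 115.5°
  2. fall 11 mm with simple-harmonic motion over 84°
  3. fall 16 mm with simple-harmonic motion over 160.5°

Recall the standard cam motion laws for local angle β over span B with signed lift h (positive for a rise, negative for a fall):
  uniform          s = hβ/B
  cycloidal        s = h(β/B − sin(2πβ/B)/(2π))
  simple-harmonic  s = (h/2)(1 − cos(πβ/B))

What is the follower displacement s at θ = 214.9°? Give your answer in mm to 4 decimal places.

seg 1 [0°–115.5°] uniform, h=27: full span → s += 27 → s = 27.0000
seg 2 [115.5°–199.5°] simple-harmonic, h=-11: full span → s += -11 → s = 16.0000
seg 3 [199.5°–360°] simple-harmonic, h=-16: θ=214.9° here. β=15.4, B=160.5. -16/2·(1 − cos(π·0.0960)) = -0.3607 → s = 15.6393

15.6393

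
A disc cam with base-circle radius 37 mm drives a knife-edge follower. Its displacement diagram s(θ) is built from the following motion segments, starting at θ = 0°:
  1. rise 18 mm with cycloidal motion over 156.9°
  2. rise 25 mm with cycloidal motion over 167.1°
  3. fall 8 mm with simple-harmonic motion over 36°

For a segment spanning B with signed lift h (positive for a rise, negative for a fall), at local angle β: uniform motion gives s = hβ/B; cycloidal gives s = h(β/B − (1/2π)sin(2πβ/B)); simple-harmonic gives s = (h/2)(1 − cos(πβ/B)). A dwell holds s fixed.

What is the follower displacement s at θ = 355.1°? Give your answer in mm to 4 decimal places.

seg 1 [0°–156.9°] cycloidal, h=18: full span → s += 18 → s = 18.0000
seg 2 [156.9°–324°] cycloidal, h=25: full span → s += 25 → s = 43.0000
seg 3 [324°–360°] simple-harmonic, h=-8: θ=355.1° here. β=31.1, B=36. -8/2·(1 − cos(π·0.8639)) = -7.6398 → s = 35.3602

35.3602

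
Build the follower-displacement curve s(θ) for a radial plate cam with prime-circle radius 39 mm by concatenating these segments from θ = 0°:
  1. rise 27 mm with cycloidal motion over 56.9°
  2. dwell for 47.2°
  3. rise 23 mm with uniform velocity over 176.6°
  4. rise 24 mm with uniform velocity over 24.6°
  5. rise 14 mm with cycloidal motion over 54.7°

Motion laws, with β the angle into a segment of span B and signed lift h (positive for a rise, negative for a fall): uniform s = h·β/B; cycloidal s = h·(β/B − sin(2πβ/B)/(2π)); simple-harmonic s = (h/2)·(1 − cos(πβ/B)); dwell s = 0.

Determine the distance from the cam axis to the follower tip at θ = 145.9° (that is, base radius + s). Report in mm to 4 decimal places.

seg 1 [0°–56.9°] cycloidal, h=27: full span → s += 27 → s = 27.0000
seg 2 [56.9°–104.1°] dwell: s stays 27.0000
seg 3 [104.1°–280.7°] uniform, h=23: θ=145.9° here. β=41.8, B=176.6. 23·41.8/176.6 = 5.4439 → s = 32.4439
radial distance = base radius + s = 39 + 32.4439 = 71.4439

71.4439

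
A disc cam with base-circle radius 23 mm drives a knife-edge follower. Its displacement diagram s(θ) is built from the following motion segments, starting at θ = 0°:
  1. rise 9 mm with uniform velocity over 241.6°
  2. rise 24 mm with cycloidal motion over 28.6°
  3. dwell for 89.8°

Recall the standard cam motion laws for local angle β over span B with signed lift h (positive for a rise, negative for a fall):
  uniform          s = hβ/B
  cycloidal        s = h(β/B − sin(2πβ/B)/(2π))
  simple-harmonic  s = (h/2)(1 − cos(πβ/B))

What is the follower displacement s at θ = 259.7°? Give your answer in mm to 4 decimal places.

seg 1 [0°–241.6°] uniform, h=9: full span → s += 9 → s = 9.0000
seg 2 [241.6°–270.2°] cycloidal, h=24: θ=259.7° here. β=18.1, B=28.6. 24·(0.6329 − sin(2π·0.6329)/(2π)) = 18.0199 → s = 27.0199

27.0199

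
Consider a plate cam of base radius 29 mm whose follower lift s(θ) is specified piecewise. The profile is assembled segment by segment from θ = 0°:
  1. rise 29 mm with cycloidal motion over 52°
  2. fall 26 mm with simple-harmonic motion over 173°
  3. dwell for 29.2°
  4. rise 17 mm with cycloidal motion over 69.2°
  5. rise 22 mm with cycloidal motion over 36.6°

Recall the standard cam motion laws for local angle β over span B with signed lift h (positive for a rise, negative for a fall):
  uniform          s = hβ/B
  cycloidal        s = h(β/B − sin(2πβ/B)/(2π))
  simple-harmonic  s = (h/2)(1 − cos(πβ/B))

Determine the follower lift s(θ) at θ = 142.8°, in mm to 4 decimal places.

seg 1 [0°–52°] cycloidal, h=29: full span → s += 29 → s = 29.0000
seg 2 [52°–225°] simple-harmonic, h=-26: θ=142.8° here. β=90.8, B=173. -26/2·(1 − cos(π·0.5249)) = -14.0141 → s = 14.9859

14.9859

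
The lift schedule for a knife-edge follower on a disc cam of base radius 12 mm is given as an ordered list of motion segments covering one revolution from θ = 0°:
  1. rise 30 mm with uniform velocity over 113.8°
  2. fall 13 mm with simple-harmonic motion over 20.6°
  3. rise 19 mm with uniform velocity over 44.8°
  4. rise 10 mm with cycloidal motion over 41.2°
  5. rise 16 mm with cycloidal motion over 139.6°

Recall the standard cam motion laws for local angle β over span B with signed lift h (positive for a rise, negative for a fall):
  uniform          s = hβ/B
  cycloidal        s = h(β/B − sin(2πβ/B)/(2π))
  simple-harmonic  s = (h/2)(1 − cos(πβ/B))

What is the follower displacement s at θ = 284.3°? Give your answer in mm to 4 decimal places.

seg 1 [0°–113.8°] uniform, h=30: full span → s += 30 → s = 30.0000
seg 2 [113.8°–134.4°] simple-harmonic, h=-13: full span → s += -13 → s = 17.0000
seg 3 [134.4°–179.2°] uniform, h=19: full span → s += 19 → s = 36.0000
seg 4 [179.2°–220.4°] cycloidal, h=10: full span → s += 10 → s = 46.0000
seg 5 [220.4°–360°] cycloidal, h=16: θ=284.3° here. β=63.9, B=139.6. 16·(0.4577 − sin(2π·0.4577)/(2π)) = 6.6555 → s = 52.6555

52.6555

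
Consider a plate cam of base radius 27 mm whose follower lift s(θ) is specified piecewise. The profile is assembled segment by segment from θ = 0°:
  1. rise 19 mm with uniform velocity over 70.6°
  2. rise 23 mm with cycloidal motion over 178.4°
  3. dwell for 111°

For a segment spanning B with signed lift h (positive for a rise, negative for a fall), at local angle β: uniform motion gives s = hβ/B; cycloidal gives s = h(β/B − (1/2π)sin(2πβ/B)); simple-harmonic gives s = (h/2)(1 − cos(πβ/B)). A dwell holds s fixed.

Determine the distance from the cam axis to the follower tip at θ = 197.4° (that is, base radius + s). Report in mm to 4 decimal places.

seg 1 [0°–70.6°] uniform, h=19: full span → s += 19 → s = 19.0000
seg 2 [70.6°–249°] cycloidal, h=23: θ=197.4° here. β=126.8, B=178.4. 23·(0.7108 − sin(2π·0.7108)/(2π)) = 19.8974 → s = 38.8974
radial distance = base radius + s = 27 + 38.8974 = 65.8974

65.8974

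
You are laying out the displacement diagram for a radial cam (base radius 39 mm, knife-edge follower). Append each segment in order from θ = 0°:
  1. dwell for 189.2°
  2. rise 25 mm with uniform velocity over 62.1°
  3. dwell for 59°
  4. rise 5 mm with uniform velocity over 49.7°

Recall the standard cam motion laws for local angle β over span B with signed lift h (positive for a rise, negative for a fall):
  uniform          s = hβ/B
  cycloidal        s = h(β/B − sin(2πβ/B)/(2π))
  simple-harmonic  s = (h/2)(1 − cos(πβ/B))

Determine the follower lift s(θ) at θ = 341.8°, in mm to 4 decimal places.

seg 1 [0°–189.2°] dwell: s stays 0.0000
seg 2 [189.2°–251.3°] uniform, h=25: full span → s += 25 → s = 25.0000
seg 3 [251.3°–310.3°] dwell: s stays 25.0000
seg 4 [310.3°–360°] uniform, h=5: θ=341.8° here. β=31.5, B=49.7. 5·31.5/49.7 = 3.1690 → s = 28.1690

28.1690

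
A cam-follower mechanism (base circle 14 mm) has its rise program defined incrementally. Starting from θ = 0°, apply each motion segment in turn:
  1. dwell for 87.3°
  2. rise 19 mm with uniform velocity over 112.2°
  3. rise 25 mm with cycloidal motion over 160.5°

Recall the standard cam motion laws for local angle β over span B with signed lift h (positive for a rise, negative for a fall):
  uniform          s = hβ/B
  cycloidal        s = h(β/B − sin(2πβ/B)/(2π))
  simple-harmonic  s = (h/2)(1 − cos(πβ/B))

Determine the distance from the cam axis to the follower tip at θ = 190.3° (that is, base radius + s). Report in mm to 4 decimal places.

seg 1 [0°–87.3°] dwell: s stays 0.0000
seg 2 [87.3°–199.5°] uniform, h=19: θ=190.3° here. β=103, B=112.2. 19·103/112.2 = 17.4421 → s = 17.4421
radial distance = base radius + s = 14 + 17.4421 = 31.4421

31.4421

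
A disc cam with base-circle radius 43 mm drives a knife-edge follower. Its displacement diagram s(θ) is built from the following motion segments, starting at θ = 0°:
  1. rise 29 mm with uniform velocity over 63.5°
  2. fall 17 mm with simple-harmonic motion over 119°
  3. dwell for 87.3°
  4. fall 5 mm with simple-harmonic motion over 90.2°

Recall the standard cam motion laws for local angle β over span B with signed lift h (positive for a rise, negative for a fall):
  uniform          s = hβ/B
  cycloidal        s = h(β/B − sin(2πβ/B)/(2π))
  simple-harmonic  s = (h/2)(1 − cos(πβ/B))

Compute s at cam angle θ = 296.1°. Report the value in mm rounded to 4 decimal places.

seg 1 [0°–63.5°] uniform, h=29: full span → s += 29 → s = 29.0000
seg 2 [63.5°–182.5°] simple-harmonic, h=-17: full span → s += -17 → s = 12.0000
seg 3 [182.5°–269.8°] dwell: s stays 12.0000
seg 4 [269.8°–360°] simple-harmonic, h=-5: θ=296.1° here. β=26.3, B=90.2. -5/2·(1 − cos(π·0.2916)) = -0.9775 → s = 11.0225

11.0225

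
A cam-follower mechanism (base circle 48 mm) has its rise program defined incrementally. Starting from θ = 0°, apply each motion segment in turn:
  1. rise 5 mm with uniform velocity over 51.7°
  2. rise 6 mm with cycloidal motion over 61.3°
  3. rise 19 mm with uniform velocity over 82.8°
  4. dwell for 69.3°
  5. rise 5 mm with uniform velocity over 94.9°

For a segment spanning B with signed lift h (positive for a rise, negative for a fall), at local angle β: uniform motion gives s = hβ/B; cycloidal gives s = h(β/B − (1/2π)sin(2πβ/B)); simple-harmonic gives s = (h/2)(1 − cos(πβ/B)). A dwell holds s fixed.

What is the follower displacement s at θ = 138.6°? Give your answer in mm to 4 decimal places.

seg 1 [0°–51.7°] uniform, h=5: full span → s += 5 → s = 5.0000
seg 2 [51.7°–113°] cycloidal, h=6: full span → s += 6 → s = 11.0000
seg 3 [113°–195.8°] uniform, h=19: θ=138.6° here. β=25.6, B=82.8. 19·25.6/82.8 = 5.8744 → s = 16.8744

16.8744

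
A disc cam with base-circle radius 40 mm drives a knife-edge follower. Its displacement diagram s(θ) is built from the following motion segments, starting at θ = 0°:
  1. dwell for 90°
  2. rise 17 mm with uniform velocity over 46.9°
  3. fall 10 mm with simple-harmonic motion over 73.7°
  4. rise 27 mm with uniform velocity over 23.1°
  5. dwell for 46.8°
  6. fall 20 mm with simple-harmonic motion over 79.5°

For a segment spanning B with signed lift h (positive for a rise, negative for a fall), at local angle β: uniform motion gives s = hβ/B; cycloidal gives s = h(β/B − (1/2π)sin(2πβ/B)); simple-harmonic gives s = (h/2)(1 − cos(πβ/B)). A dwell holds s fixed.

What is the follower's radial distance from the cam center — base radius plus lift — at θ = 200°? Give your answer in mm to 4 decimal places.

seg 1 [0°–90°] dwell: s stays 0.0000
seg 2 [90°–136.9°] uniform, h=17: full span → s += 17 → s = 17.0000
seg 3 [136.9°–210.6°] simple-harmonic, h=-10: θ=200° here. β=63.1, B=73.7. -10/2·(1 − cos(π·0.8562)) = -9.4982 → s = 7.5018
radial distance = base radius + s = 40 + 7.5018 = 47.5018

47.5018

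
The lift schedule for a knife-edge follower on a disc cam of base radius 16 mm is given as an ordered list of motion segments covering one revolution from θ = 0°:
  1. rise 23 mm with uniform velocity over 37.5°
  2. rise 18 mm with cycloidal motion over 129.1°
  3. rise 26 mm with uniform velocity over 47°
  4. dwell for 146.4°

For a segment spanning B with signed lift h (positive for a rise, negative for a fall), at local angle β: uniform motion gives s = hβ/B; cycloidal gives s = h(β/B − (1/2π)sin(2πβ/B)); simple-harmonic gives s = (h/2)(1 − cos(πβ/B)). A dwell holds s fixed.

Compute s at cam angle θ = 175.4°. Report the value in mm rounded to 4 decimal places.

seg 1 [0°–37.5°] uniform, h=23: full span → s += 23 → s = 23.0000
seg 2 [37.5°–166.6°] cycloidal, h=18: full span → s += 18 → s = 41.0000
seg 3 [166.6°–213.6°] uniform, h=26: θ=175.4° here. β=8.8, B=47. 26·8.8/47 = 4.8681 → s = 45.8681

45.8681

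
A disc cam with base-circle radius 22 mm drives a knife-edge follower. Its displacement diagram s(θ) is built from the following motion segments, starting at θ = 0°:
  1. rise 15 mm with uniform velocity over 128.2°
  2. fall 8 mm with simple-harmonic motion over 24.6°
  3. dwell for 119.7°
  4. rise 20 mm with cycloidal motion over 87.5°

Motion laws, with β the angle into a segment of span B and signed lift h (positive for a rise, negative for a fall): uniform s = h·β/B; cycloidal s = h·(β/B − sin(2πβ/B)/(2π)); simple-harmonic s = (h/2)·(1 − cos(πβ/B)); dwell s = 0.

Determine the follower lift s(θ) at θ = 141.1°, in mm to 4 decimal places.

seg 1 [0°–128.2°] uniform, h=15: full span → s += 15 → s = 15.0000
seg 2 [128.2°–152.8°] simple-harmonic, h=-8: θ=141.1° here. β=12.9, B=24.6. -8/2·(1 − cos(π·0.5244)) = -4.3062 → s = 10.6938

10.6938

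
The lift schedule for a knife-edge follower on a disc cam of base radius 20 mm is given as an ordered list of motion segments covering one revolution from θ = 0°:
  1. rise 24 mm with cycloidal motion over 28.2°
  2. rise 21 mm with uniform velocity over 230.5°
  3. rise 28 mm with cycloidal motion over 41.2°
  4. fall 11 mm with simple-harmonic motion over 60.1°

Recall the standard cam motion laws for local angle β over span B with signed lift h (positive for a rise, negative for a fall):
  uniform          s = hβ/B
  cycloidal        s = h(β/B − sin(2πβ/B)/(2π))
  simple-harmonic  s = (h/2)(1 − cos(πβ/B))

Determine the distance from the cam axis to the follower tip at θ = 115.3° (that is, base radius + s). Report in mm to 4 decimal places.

seg 1 [0°–28.2°] cycloidal, h=24: full span → s += 24 → s = 24.0000
seg 2 [28.2°–258.7°] uniform, h=21: θ=115.3° here. β=87.1, B=230.5. 21·87.1/230.5 = 7.9354 → s = 31.9354
radial distance = base radius + s = 20 + 31.9354 = 51.9354

51.9354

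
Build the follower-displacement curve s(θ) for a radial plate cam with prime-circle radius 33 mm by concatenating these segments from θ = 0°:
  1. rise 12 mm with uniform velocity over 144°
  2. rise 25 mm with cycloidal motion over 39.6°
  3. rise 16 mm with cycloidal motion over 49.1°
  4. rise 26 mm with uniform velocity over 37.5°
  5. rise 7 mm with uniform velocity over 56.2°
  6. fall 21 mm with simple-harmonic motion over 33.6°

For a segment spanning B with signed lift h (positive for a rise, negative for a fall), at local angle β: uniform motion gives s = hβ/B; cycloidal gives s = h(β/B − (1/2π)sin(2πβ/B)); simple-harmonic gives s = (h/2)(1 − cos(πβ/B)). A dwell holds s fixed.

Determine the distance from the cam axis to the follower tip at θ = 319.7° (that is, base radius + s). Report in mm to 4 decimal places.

seg 1 [0°–144°] uniform, h=12: full span → s += 12 → s = 12.0000
seg 2 [144°–183.6°] cycloidal, h=25: full span → s += 25 → s = 37.0000
seg 3 [183.6°–232.7°] cycloidal, h=16: full span → s += 16 → s = 53.0000
seg 4 [232.7°–270.2°] uniform, h=26: full span → s += 26 → s = 79.0000
seg 5 [270.2°–326.4°] uniform, h=7: θ=319.7° here. β=49.5, B=56.2. 7·49.5/56.2 = 6.1655 → s = 85.1655
radial distance = base radius + s = 33 + 85.1655 = 118.1655

118.1655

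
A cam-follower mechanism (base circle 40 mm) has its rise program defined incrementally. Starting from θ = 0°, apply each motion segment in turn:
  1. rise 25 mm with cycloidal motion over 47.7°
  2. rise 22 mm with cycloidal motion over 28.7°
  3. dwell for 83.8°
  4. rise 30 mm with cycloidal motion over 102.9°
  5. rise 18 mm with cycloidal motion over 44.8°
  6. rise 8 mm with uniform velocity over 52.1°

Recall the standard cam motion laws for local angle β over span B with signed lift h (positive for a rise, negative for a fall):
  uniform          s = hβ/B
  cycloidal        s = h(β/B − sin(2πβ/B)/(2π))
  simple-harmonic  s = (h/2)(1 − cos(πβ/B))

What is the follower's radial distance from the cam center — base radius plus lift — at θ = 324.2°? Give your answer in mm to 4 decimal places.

seg 1 [0°–47.7°] cycloidal, h=25: full span → s += 25 → s = 25.0000
seg 2 [47.7°–76.4°] cycloidal, h=22: full span → s += 22 → s = 47.0000
seg 3 [76.4°–160.2°] dwell: s stays 47.0000
seg 4 [160.2°–263.1°] cycloidal, h=30: full span → s += 30 → s = 77.0000
seg 5 [263.1°–307.9°] cycloidal, h=18: full span → s += 18 → s = 95.0000
seg 6 [307.9°–360°] uniform, h=8: θ=324.2° here. β=16.3, B=52.1. 8·16.3/52.1 = 2.5029 → s = 97.5029
radial distance = base radius + s = 40 + 97.5029 = 137.5029

137.5029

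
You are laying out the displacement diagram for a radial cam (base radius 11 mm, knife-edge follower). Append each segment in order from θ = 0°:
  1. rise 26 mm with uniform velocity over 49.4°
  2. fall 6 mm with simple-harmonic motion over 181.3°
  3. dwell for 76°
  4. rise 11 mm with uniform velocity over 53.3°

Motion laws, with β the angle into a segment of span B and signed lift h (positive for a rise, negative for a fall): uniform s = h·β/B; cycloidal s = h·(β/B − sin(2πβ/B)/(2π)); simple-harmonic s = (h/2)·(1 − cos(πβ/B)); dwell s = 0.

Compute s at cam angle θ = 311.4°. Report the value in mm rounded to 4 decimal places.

seg 1 [0°–49.4°] uniform, h=26: full span → s += 26 → s = 26.0000
seg 2 [49.4°–230.7°] simple-harmonic, h=-6: full span → s += -6 → s = 20.0000
seg 3 [230.7°–306.7°] dwell: s stays 20.0000
seg 4 [306.7°–360°] uniform, h=11: θ=311.4° here. β=4.7, B=53.3. 11·4.7/53.3 = 0.9700 → s = 20.9700

20.9700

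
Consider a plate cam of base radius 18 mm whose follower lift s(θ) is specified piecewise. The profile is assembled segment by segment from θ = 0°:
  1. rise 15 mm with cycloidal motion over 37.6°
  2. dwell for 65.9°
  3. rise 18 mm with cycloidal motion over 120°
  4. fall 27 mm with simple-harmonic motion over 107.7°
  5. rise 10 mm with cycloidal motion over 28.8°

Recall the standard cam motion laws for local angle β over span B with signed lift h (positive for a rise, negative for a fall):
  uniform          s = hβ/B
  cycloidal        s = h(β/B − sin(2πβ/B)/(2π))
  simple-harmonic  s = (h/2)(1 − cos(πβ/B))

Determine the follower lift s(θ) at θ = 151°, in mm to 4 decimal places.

seg 1 [0°–37.6°] cycloidal, h=15: full span → s += 15 → s = 15.0000
seg 2 [37.6°–103.5°] dwell: s stays 15.0000
seg 3 [103.5°–223.5°] cycloidal, h=18: θ=151° here. β=47.5, B=120. 18·(0.3958 − sin(2π·0.3958)/(2π)) = 5.3810 → s = 20.3810

20.3810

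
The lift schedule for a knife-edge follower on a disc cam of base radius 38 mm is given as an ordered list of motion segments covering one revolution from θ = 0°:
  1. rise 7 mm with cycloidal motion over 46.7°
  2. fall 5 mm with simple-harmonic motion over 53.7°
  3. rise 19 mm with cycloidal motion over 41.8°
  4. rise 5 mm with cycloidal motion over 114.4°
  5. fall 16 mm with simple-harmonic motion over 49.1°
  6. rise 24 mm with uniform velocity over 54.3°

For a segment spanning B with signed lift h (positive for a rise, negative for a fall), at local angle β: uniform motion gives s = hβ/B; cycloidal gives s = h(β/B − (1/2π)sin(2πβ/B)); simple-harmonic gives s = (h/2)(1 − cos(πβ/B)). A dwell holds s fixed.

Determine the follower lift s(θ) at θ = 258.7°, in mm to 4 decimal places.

seg 1 [0°–46.7°] cycloidal, h=7: full span → s += 7 → s = 7.0000
seg 2 [46.7°–100.4°] simple-harmonic, h=-5: full span → s += -5 → s = 2.0000
seg 3 [100.4°–142.2°] cycloidal, h=19: full span → s += 19 → s = 21.0000
seg 4 [142.2°–256.6°] cycloidal, h=5: full span → s += 5 → s = 26.0000
seg 5 [256.6°–305.7°] simple-harmonic, h=-16: θ=258.7° here. β=2.1, B=49.1. -16/2·(1 − cos(π·0.0428)) = -0.0721 → s = 25.9279

25.9279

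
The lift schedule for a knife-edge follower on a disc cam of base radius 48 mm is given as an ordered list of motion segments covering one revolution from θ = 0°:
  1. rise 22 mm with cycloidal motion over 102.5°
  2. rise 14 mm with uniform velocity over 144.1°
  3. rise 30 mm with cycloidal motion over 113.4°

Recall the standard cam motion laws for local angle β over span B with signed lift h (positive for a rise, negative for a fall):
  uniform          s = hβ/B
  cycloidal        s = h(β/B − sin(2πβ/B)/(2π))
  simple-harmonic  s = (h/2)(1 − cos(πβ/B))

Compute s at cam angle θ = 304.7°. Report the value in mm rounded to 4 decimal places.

seg 1 [0°–102.5°] cycloidal, h=22: full span → s += 22 → s = 22.0000
seg 2 [102.5°–246.6°] uniform, h=14: full span → s += 14 → s = 36.0000
seg 3 [246.6°–360°] cycloidal, h=30: θ=304.7° here. β=58.1, B=113.4. 30·(0.5123 − sin(2π·0.5123)/(2π)) = 15.7404 → s = 51.7404

51.7404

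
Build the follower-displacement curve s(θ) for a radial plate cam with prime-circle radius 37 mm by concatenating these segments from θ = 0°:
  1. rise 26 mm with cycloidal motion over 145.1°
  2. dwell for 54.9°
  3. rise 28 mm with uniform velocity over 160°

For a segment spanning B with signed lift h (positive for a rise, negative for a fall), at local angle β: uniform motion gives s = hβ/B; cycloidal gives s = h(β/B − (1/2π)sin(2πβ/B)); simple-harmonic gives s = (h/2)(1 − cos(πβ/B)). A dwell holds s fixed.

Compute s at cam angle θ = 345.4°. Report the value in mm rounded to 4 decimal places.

seg 1 [0°–145.1°] cycloidal, h=26: full span → s += 26 → s = 26.0000
seg 2 [145.1°–200°] dwell: s stays 26.0000
seg 3 [200°–360°] uniform, h=28: θ=345.4° here. β=145.4, B=160. 28·145.4/160 = 25.4450 → s = 51.4450

51.4450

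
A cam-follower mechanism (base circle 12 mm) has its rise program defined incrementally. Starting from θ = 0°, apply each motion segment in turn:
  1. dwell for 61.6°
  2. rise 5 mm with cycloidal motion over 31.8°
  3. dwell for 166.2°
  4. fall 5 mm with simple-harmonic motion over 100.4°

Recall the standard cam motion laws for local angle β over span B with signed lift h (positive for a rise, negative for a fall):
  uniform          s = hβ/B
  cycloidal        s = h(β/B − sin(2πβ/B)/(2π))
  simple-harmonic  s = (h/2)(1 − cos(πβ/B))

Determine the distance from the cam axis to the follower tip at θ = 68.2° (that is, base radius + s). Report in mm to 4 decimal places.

seg 1 [0°–61.6°] dwell: s stays 0.0000
seg 2 [61.6°–93.4°] cycloidal, h=5: θ=68.2° here. β=6.6, B=31.8. 5·(0.2075 − sin(2π·0.2075)/(2π)) = 0.2701 → s = 0.2701
radial distance = base radius + s = 12 + 0.2701 = 12.2701

12.2701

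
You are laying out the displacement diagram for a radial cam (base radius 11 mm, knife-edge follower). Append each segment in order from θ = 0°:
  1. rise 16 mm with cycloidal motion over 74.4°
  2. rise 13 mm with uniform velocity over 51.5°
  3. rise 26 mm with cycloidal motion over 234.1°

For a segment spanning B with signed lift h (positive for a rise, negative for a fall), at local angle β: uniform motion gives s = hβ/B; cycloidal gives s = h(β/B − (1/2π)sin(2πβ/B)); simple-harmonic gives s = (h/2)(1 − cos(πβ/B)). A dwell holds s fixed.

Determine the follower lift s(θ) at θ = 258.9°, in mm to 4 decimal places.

seg 1 [0°–74.4°] cycloidal, h=16: full span → s += 16 → s = 16.0000
seg 2 [74.4°–125.9°] uniform, h=13: full span → s += 13 → s = 29.0000
seg 3 [125.9°–360°] cycloidal, h=26: θ=258.9° here. β=133, B=234.1. 26·(0.5681 − sin(2π·0.5681)/(2π)) = 16.4893 → s = 45.4893

45.4893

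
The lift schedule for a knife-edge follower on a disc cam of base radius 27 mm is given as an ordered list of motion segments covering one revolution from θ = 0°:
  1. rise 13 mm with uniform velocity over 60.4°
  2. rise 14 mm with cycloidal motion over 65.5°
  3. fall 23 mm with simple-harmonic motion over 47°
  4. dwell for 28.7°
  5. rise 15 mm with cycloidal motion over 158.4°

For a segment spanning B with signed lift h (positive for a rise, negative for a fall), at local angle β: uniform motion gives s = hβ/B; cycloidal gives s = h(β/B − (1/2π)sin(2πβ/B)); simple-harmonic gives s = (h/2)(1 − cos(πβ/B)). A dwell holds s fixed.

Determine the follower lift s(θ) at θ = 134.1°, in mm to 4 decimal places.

seg 1 [0°–60.4°] uniform, h=13: full span → s += 13 → s = 13.0000
seg 2 [60.4°–125.9°] cycloidal, h=14: full span → s += 14 → s = 27.0000
seg 3 [125.9°–172.9°] simple-harmonic, h=-23: θ=134.1° here. β=8.2, B=47. -23/2·(1 − cos(π·0.1745)) = -1.6846 → s = 25.3154

25.3154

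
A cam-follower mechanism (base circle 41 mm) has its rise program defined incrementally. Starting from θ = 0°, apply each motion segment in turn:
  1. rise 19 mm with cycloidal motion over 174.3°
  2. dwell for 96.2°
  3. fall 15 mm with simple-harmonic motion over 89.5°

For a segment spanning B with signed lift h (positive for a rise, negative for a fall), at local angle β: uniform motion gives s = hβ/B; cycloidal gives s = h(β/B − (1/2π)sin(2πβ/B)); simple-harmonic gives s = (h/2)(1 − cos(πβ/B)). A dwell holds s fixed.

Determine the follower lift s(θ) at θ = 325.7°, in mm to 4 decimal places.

seg 1 [0°–174.3°] cycloidal, h=19: full span → s += 19 → s = 19.0000
seg 2 [174.3°–270.5°] dwell: s stays 19.0000
seg 3 [270.5°–360°] simple-harmonic, h=-15: θ=325.7° here. β=55.2, B=89.5. -15/2·(1 − cos(π·0.6168)) = -10.1898 → s = 8.8102

8.8102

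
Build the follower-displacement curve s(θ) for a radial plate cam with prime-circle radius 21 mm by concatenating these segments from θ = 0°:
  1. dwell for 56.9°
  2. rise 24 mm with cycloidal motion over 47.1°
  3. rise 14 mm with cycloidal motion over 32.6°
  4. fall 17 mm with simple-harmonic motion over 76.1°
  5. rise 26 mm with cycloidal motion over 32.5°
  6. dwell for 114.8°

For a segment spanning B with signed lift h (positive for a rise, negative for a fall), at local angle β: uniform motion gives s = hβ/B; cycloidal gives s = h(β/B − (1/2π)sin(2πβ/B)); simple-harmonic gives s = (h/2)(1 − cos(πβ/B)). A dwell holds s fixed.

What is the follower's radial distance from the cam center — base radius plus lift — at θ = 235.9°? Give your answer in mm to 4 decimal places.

seg 1 [0°–56.9°] dwell: s stays 0.0000
seg 2 [56.9°–104°] cycloidal, h=24: full span → s += 24 → s = 24.0000
seg 3 [104°–136.6°] cycloidal, h=14: full span → s += 14 → s = 38.0000
seg 4 [136.6°–212.7°] simple-harmonic, h=-17: full span → s += -17 → s = 21.0000
seg 5 [212.7°–245.2°] cycloidal, h=26: θ=235.9° here. β=23.2, B=32.5. 26·(0.7138 − sin(2π·0.7138)/(2π)) = 22.5917 → s = 43.5917
radial distance = base radius + s = 21 + 43.5917 = 64.5917

64.5917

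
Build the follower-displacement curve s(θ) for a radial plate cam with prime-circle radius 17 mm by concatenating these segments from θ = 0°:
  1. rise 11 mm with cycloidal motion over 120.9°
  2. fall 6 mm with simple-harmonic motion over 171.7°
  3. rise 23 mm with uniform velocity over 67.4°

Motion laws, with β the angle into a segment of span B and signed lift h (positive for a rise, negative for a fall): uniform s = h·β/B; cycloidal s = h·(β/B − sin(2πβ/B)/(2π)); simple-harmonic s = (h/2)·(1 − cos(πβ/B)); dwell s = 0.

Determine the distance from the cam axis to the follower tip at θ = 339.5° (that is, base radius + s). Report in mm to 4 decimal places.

seg 1 [0°–120.9°] cycloidal, h=11: full span → s += 11 → s = 11.0000
seg 2 [120.9°–292.6°] simple-harmonic, h=-6: full span → s += -6 → s = 5.0000
seg 3 [292.6°–360°] uniform, h=23: θ=339.5° here. β=46.9, B=67.4. 23·46.9/67.4 = 16.0045 → s = 21.0045
radial distance = base radius + s = 17 + 21.0045 = 38.0045

38.0045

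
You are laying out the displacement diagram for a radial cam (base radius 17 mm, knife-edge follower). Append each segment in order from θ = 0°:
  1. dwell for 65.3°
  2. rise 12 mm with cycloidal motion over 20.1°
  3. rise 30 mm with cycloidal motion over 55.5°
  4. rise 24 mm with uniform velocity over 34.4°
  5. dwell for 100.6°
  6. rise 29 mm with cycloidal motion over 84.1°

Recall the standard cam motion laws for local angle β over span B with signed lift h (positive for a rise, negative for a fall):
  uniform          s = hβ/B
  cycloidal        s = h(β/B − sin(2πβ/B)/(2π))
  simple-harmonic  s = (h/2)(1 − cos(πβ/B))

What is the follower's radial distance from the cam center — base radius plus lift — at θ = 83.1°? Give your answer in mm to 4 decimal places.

seg 1 [0°–65.3°] dwell: s stays 0.0000
seg 2 [65.3°–85.4°] cycloidal, h=12: θ=83.1° here. β=17.8, B=20.1. 12·(0.8856 − sin(2π·0.8856)/(2π)) = 11.8847 → s = 11.8847
radial distance = base radius + s = 17 + 11.8847 = 28.8847

28.8847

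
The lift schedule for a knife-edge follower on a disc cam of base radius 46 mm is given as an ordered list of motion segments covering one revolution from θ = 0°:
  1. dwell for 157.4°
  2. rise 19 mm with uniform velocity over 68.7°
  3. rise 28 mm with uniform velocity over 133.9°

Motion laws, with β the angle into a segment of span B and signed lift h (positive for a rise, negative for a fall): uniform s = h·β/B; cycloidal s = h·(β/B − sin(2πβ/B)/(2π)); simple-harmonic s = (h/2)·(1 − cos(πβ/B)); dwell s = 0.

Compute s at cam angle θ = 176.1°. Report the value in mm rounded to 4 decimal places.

seg 1 [0°–157.4°] dwell: s stays 0.0000
seg 2 [157.4°–226.1°] uniform, h=19: θ=176.1° here. β=18.7, B=68.7. 19·18.7/68.7 = 5.1718 → s = 5.1718

5.1718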